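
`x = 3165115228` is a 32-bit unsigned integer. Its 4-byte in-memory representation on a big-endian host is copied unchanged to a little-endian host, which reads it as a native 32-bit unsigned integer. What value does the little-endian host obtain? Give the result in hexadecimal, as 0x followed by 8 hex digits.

3165115228 in 32-bit hexadecimal is 0xBCA7D35C.
Stored big-endian, the bytes at ascending addresses are BC A7 D3 5C.
Read back as little-endian, the first byte is least significant, giving 0x5CD3A7BC.

0x5CD3A7BC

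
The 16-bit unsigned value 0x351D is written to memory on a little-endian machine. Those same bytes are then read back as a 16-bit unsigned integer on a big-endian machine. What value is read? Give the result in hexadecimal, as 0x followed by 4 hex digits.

0x1D35

Stored little-endian, the bytes at ascending addresses are 1D 35.
Read back as big-endian, the last byte is least significant, giving 0x1D35.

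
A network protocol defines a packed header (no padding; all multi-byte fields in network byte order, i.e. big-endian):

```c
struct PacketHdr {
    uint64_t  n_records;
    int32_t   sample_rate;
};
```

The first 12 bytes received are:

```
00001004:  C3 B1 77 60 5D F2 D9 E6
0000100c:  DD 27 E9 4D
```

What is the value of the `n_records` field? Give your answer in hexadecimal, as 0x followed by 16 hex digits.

`n_records` is the first field, at byte offset 0, occupying 8 bytes.
Bytes at offsets 0..7: C3 B1 77 60 5D F2 D9 E6.
Big-endian stores the most-significant byte at the lowest address.
The bytes are already most-significant first: 0xC3B177605DF2D9E6.

0xC3B177605DF2D9E6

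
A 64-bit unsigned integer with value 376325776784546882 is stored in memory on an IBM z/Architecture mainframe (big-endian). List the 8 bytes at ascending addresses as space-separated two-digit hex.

376325776784546882 in hexadecimal, padded to 64 bits, is 0x0538FA4CD510DC42.
Split into bytes (most-significant first): 05 38 FA 4C D5 10 DC 42.
Big-endian stores the most-significant byte at the lowest address.
So the memory order matches the most-significant-first order: 05 38 FA 4C D5 10 DC 42.

05 38 FA 4C D5 10 DC 42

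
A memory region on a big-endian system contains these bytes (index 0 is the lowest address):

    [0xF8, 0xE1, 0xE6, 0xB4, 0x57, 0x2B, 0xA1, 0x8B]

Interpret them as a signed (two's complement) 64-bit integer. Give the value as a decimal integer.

Big-endian stores the most-significant byte at the lowest address.
The bytes are already most-significant first: 0xF8E1E6B4572BA18B.
Top bit is set, so as a signed 64-bit value this is 0xF8E1E6B4572BA18B − 2^64 = -512875220312546933.

-512875220312546933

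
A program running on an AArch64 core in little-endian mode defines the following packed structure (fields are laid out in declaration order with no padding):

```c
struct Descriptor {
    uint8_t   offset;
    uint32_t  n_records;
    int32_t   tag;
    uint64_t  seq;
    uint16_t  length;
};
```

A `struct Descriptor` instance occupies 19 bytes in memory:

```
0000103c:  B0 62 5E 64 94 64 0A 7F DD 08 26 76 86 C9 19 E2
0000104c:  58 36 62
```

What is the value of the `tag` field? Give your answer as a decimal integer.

-578876828

`tag` follows `offset` (1 B), `n_records` (4 B), so it starts at offset 1 + 4 = 5 and occupies 4 bytes.
Bytes at offsets 5..8: 64 0A 7F DD.
In little-endian order the low byte comes first in memory.
Reassemble most-significant byte first: DD 7F 0A 64 → 0xDD7F0A64.
Top bit is set, so as a signed 32-bit value this is 0xDD7F0A64 − 2^32 = -578876828.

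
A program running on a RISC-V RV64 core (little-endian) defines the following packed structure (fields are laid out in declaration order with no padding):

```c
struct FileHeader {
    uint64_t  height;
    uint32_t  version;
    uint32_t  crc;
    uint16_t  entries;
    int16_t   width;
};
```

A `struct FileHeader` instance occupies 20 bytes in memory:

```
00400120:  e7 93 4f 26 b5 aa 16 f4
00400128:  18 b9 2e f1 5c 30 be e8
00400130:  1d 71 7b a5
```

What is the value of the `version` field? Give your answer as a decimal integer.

4046371096

`version` follows `height` (8 bytes), so it starts at byte offset 8 and occupies 4 bytes.
Bytes at offsets 8..11: 18 B9 2E F1.
Little-endian: lowest address holds the least-significant byte.
Reassemble most-significant byte first: F1 2E B9 18 → 0xF12EB918.
0xF12EB918 = 4046371096.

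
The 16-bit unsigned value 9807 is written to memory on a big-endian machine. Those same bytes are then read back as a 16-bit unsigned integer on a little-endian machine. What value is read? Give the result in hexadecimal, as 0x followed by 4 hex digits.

9807 in 16-bit hexadecimal is 0x264F.
Stored big-endian, the bytes at ascending addresses are 26 4F.
Read back as little-endian, the first byte is least significant, giving 0x4F26.

0x4F26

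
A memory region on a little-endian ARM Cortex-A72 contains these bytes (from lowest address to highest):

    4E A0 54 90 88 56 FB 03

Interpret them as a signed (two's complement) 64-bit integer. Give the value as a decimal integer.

286918145805164622

Little-endian stores the least-significant byte at the lowest address.
Reassemble most-significant byte first: 03 FB 56 88 90 54 A0 4E → 0x03FB56889054A04E.
0x03FB56889054A04E = 286918145805164622.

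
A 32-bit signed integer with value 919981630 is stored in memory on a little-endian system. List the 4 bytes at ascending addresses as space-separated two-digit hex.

3E CE D5 36

919981630 in hexadecimal, padded to 32 bits, is 0x36D5CE3E.
Split into bytes (most-significant first): 36 D5 CE 3E.
Little-endian: lowest address holds the least-significant byte.
So at ascending addresses the bytes are 3E CE D5 36.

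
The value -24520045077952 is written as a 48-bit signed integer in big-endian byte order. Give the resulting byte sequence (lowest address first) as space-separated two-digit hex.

Two's complement of -24520045077952 in 48 bits: 24520045077952 = 0x164D0493A5C0; invert → 0xE9B2FB6C5A3F; add 1 → 0xE9B2FB6C5A40.
Split into bytes (most-significant first): E9 B2 FB 6C 5A 40.
In big-endian order the high byte comes first in memory.
So the memory order matches the most-significant-first order: E9 B2 FB 6C 5A 40.

E9 B2 FB 6C 5A 40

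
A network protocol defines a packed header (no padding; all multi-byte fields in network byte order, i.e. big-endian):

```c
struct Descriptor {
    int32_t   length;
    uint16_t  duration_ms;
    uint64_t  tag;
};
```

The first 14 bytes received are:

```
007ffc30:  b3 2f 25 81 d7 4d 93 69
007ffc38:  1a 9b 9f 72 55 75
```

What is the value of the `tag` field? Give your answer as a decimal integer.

`tag` follows `length` (4 B), `duration_ms` (2 B), so it starts at offset 4 + 2 = 6 and occupies 8 bytes.
Bytes at offsets 6..13: 93 69 1A 9B 9F 72 55 75.
Big-endian: lowest address holds the most-significant byte.
The bytes are already most-significant first: 0x93691A9B9F725575.
0x93691A9B9F725575 = 10622050451827348853.

10622050451827348853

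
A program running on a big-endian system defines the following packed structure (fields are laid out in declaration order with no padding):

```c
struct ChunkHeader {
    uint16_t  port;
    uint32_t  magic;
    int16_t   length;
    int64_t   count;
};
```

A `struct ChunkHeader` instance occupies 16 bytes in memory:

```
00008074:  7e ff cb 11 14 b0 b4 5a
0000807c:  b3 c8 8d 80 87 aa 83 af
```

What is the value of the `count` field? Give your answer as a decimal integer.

-5491984162406890577

`count` follows `port` (2 B), `magic` (4 B), `length` (2 B), so it starts at offset 2 + 4 + 2 = 8 and occupies 8 bytes.
Bytes at offsets 8..15: B3 C8 8D 80 87 AA 83 AF.
In big-endian order the high byte comes first in memory.
The bytes are already most-significant first: 0xB3C88D8087AA83AF.
Top bit is set, so as a signed 64-bit value this is 0xB3C88D8087AA83AF − 2^64 = -5491984162406890577.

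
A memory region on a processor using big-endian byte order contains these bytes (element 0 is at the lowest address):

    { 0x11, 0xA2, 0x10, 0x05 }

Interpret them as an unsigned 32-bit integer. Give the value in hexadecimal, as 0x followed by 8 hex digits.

0x11A21005

Big-endian stores the most-significant byte at the lowest address.
The bytes are already most-significant first: 0x11A21005.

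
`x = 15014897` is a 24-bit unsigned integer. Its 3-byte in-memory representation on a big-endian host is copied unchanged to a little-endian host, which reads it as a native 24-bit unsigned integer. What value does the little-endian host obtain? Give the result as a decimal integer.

15801317

15014897 in 24-bit hexadecimal is 0xE51BF1.
Stored big-endian, the bytes at ascending addresses are E5 1B F1.
Read back as little-endian, the first byte is least significant, giving 0xF11BE5.
0xF11BE5 = 15801317.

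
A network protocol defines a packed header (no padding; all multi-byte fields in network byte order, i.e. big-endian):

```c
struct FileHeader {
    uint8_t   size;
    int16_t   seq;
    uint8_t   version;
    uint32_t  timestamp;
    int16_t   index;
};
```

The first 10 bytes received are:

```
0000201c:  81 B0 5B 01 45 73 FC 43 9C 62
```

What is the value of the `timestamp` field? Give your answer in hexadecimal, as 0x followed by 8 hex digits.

`timestamp` follows `size` (1 B), `seq` (2 B), `version` (1 B), so it starts at offset 1 + 2 + 1 = 4 and occupies 4 bytes.
Bytes at offsets 4..7: 45 73 FC 43.
Big-endian: lowest address holds the most-significant byte.
The bytes are already most-significant first: 0x4573FC43.

0x4573FC43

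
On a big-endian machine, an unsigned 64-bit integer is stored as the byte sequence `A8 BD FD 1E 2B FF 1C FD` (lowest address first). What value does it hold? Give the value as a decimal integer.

12159152874999192829

Big-endian stores the most-significant byte at the lowest address.
The bytes are already most-significant first: 0xA8BDFD1E2BFF1CFD.
0xA8BDFD1E2BFF1CFD = 12159152874999192829.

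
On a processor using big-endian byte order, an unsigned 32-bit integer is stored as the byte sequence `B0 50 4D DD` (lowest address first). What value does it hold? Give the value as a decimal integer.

In big-endian order the high byte comes first in memory.
The bytes are already most-significant first: 0xB0504DDD.
0xB0504DDD = 2958052829.

2958052829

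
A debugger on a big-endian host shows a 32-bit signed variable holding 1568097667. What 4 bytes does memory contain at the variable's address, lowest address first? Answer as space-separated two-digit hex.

1568097667 in hexadecimal, padded to 32 bits, is 0x5D774583.
Split into bytes (most-significant first): 5D 77 45 83.
In big-endian order the high byte comes first in memory.
So the memory order matches the most-significant-first order: 5D 77 45 83.

5D 77 45 83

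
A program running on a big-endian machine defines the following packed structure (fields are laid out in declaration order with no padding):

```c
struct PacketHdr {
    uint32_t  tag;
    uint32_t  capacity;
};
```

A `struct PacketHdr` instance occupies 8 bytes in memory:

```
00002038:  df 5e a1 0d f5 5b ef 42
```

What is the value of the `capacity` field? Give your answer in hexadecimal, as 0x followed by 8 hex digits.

`capacity` follows `tag` (4 bytes), so it starts at byte offset 4 and occupies 4 bytes.
Bytes at offsets 4..7: F5 5B EF 42.
Big-endian stores the most-significant byte at the lowest address.
The bytes are already most-significant first: 0xF55BEF42.

0xF55BEF42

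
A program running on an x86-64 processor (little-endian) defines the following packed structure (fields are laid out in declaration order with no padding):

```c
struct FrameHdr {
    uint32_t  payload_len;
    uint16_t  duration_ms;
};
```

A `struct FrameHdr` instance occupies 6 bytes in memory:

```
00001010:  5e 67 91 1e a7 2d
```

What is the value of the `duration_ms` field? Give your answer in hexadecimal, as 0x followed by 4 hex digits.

0x2DA7

`duration_ms` follows `payload_len` (4 bytes), so it starts at byte offset 4 and occupies 2 bytes.
Bytes at offsets 4..5: A7 2D.
Little-endian: lowest address holds the least-significant byte.
Reassemble most-significant byte first: 2D A7 → 0x2DA7.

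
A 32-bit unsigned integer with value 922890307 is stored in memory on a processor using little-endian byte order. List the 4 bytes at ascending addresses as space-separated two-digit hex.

43 30 02 37

922890307 in hexadecimal, padded to 32 bits, is 0x37023043.
Split into bytes (most-significant first): 37 02 30 43.
Little-endian: lowest address holds the least-significant byte.
So at ascending addresses the bytes are 43 30 02 37.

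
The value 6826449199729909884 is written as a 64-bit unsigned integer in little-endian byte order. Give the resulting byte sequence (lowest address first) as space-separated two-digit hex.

7C A0 26 0B 61 6B BC 5E

6826449199729909884 in hexadecimal, padded to 64 bits, is 0x5EBC6B610B26A07C.
Split into bytes (most-significant first): 5E BC 6B 61 0B 26 A0 7C.
Little-endian stores the least-significant byte at the lowest address.
So at ascending addresses the bytes are 7C A0 26 0B 61 6B BC 5E.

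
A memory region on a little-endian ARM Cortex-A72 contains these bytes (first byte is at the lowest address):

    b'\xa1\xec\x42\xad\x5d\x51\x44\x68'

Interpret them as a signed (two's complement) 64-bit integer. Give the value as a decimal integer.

Little-endian stores the least-significant byte at the lowest address.
Reassemble most-significant byte first: 68 44 51 5D AD 42 EC A1 → 0x6844515DAD42ECA1.
0x6844515DAD42ECA1 = 7513219541141482657.

7513219541141482657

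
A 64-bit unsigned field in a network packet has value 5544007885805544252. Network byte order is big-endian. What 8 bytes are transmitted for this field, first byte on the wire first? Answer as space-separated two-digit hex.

5544007885805544252 in hexadecimal, padded to 64 bits, is 0x4CF045CC7967633C.
Split into bytes (most-significant first): 4C F0 45 CC 79 67 63 3C.
Big-endian stores the most-significant byte at the lowest address.
So the memory order matches the most-significant-first order: 4C F0 45 CC 79 67 63 3C.

4C F0 45 CC 79 67 63 3C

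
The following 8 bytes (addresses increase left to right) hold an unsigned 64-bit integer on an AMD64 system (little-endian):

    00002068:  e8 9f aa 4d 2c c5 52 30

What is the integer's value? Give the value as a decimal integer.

In little-endian order the low byte comes first in memory.
Reassemble most-significant byte first: 30 52 C5 2C 4D AA 9F E8 → 0x3052C52C4DAA9FE8.
0x3052C52C4DAA9FE8 = 3482062255983075304.

3482062255983075304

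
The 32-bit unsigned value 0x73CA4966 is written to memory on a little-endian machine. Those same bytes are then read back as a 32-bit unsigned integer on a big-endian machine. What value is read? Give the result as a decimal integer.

1716111987

Stored little-endian, the bytes at ascending addresses are 66 49 CA 73.
Read back as big-endian, the last byte is least significant, giving 0x6649CA73.
0x6649CA73 = 1716111987.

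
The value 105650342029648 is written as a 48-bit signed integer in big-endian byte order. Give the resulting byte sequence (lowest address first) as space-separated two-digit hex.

105650342029648 in hexadecimal, padded to 48 bits, is 0x6016A31B6950.
Split into bytes (most-significant first): 60 16 A3 1B 69 50.
In big-endian order the high byte comes first in memory.
So the memory order matches the most-significant-first order: 60 16 A3 1B 69 50.

60 16 A3 1B 69 50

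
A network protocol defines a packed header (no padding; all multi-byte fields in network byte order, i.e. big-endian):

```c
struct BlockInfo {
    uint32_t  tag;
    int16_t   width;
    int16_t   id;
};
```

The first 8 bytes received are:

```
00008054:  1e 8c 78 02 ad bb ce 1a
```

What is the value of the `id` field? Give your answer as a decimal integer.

`id` follows `tag` (4 B), `width` (2 B), so it starts at offset 4 + 2 = 6 and occupies 2 bytes.
Bytes at offsets 6..7: CE 1A.
Big-endian stores the most-significant byte at the lowest address.
The bytes are already most-significant first: 0xCE1A.
Top bit is set, so as a signed 16-bit value this is 0xCE1A − 2^16 = -12774.

-12774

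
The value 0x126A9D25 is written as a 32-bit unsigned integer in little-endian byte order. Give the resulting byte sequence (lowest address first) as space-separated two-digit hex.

25 9D 6A 12

Split into bytes (most-significant first): 12 6A 9D 25.
Little-endian stores the least-significant byte at the lowest address.
So at ascending addresses the bytes are 25 9D 6A 12.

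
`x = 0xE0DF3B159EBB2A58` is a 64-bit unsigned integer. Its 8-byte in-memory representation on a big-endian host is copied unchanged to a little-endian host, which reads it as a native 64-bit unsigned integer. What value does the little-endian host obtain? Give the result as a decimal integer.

Stored big-endian, the bytes at ascending addresses are E0 DF 3B 15 9E BB 2A 58.
Read back as little-endian, the first byte is least significant, giving 0x582ABB9E153BDFE0.
0x582ABB9E153BDFE0 = 6353096511994978272.

6353096511994978272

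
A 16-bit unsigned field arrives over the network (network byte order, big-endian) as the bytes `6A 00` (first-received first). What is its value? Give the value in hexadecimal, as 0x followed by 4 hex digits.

Big-endian: lowest address holds the most-significant byte.
The bytes are already most-significant first: 0x6A00.

0x6A00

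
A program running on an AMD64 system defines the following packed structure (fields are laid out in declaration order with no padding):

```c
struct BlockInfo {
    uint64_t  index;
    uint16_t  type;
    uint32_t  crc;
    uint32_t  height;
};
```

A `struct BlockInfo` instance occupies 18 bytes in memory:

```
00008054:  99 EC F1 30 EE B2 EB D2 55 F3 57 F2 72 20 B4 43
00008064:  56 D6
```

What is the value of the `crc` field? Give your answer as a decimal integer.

544404055

`crc` follows `index` (8 B), `type` (2 B), so it starts at offset 8 + 2 = 10 and occupies 4 bytes.
Bytes at offsets 10..13: 57 F2 72 20.
Little-endian stores the least-significant byte at the lowest address.
Reassemble most-significant byte first: 20 72 F2 57 → 0x2072F257.
0x2072F257 = 544404055.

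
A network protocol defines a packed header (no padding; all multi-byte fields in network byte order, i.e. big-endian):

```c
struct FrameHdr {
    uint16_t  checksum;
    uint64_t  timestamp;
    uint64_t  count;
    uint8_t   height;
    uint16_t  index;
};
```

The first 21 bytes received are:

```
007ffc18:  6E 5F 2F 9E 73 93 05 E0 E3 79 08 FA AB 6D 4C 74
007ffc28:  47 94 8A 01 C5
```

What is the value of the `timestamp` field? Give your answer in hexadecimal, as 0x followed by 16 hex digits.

`timestamp` follows `checksum` (2 bytes), so it starts at byte offset 2 and occupies 8 bytes.
Bytes at offsets 2..9: 2F 9E 73 93 05 E0 E3 79.
Big-endian: lowest address holds the most-significant byte.
The bytes are already most-significant first: 0x2F9E739305E0E379.

0x2F9E739305E0E379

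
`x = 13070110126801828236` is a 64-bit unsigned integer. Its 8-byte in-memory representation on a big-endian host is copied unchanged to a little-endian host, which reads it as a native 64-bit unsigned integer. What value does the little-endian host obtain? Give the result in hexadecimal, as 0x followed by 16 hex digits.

0x8C394273E95B62B5

13070110126801828236 in 64-bit hexadecimal is 0xB5625BE97342398C.
Stored big-endian, the bytes at ascending addresses are B5 62 5B E9 73 42 39 8C.
Read back as little-endian, the first byte is least significant, giving 0x8C394273E95B62B5.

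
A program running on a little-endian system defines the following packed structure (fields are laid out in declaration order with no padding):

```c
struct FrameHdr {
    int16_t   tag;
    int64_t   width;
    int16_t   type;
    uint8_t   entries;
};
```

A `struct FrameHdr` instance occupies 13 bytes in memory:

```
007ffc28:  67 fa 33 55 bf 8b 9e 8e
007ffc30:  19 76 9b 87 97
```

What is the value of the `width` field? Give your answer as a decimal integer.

`width` follows `tag` (2 bytes), so it starts at byte offset 2 and occupies 8 bytes.
Bytes at offsets 2..9: 33 55 BF 8B 9E 8E 19 76.
Little-endian: lowest address holds the least-significant byte.
Reassemble most-significant byte first: 76 19 8E 9E 8B BF 55 33 → 0x76198E9E8BBF5533.
0x76198E9E8BBF5533 = 8509989782493812019.

8509989782493812019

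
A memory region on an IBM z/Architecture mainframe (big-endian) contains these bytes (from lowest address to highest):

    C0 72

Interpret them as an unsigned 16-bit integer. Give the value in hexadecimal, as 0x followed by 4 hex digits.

In big-endian order the high byte comes first in memory.
The bytes are already most-significant first: 0xC072.

0xC072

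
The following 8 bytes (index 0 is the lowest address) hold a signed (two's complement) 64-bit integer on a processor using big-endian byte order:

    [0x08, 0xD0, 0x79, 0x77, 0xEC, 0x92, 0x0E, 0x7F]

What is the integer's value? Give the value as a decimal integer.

Big-endian stores the most-significant byte at the lowest address.
The bytes are already most-significant first: 0x08D07977EC920E7F.
0x08D07977EC920E7F = 635141103436303999.

635141103436303999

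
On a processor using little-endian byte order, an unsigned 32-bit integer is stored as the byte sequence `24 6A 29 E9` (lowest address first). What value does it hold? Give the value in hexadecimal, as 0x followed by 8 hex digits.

0xE9296A24

Little-endian: lowest address holds the least-significant byte.
Reassemble most-significant byte first: E9 29 6A 24 → 0xE9296A24.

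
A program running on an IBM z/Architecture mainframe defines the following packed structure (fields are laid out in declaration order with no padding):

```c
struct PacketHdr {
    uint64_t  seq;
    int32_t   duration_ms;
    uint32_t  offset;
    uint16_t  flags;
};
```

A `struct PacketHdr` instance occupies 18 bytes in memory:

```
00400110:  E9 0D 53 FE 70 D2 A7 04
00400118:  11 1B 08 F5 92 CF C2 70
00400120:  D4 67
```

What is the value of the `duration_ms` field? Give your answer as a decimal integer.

`duration_ms` follows `seq` (8 bytes), so it starts at byte offset 8 and occupies 4 bytes.
Bytes at offsets 8..11: 11 1B 08 F5.
Big-endian: lowest address holds the most-significant byte.
The bytes are already most-significant first: 0x111B08F5.
0x111B08F5 = 286984437.

286984437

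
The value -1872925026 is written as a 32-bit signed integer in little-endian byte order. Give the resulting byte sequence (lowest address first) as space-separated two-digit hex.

9E 6E 5D 90

Two's complement of -1872925026 in 32 bits: 1872925026 = 0x6FA29162; invert → 0x905D6E9D; add 1 → 0x905D6E9E.
Split into bytes (most-significant first): 90 5D 6E 9E.
Little-endian: lowest address holds the least-significant byte.
So at ascending addresses the bytes are 9E 6E 5D 90.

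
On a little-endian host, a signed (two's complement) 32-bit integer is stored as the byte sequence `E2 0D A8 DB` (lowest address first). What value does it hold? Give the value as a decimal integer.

Little-endian: lowest address holds the least-significant byte.
Reassemble most-significant byte first: DB A8 0D E2 → 0xDBA80DE2.
Top bit is set, so as a signed 32-bit value this is 0xDBA80DE2 − 2^32 = -609743390.

-609743390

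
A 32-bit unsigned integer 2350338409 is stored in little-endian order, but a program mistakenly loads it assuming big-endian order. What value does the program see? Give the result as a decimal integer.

1766922124

2350338409 in 32-bit hexadecimal is 0x8C175169.
Stored little-endian, the bytes at ascending addresses are 69 51 17 8C.
Read back as big-endian, the last byte is least significant, giving 0x6951178C.
0x6951178C = 1766922124.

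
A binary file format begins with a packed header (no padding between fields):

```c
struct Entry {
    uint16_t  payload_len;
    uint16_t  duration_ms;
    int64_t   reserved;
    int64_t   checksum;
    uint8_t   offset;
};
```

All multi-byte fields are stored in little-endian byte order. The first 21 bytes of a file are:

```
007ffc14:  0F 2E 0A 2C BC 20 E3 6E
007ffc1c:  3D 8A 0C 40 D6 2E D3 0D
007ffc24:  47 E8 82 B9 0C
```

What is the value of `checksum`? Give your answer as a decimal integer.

`checksum` follows `payload_len` (2 B), `duration_ms` (2 B), `reserved` (8 B), so it starts at offset 2 + 2 + 8 = 12 and occupies 8 bytes.
Bytes at offsets 12..19: D6 2E D3 0D 47 E8 82 B9.
Little-endian stores the least-significant byte at the lowest address.
Reassemble most-significant byte first: B9 82 E8 47 0D D3 2E D6 → 0xB982E8470DD32ED6.
Top bit is set, so as a signed 64-bit value this is 0xB982E8470DD32ED6 − 2^64 = -5079242037848232234.

-5079242037848232234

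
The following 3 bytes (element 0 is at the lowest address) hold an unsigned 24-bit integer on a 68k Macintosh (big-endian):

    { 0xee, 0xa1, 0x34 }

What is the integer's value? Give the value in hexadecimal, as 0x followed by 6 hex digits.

In big-endian order the high byte comes first in memory.
The bytes are already most-significant first: 0xEEA134.

0xEEA134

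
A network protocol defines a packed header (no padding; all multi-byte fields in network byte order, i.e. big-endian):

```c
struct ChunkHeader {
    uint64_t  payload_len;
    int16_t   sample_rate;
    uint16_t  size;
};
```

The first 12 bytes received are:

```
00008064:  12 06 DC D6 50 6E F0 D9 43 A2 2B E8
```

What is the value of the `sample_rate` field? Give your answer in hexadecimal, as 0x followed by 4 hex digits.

`sample_rate` follows `payload_len` (8 bytes), so it starts at byte offset 8 and occupies 2 bytes.
Bytes at offsets 8..9: 43 A2.
In big-endian order the high byte comes first in memory.
The bytes are already most-significant first: 0x43A2.

0x43A2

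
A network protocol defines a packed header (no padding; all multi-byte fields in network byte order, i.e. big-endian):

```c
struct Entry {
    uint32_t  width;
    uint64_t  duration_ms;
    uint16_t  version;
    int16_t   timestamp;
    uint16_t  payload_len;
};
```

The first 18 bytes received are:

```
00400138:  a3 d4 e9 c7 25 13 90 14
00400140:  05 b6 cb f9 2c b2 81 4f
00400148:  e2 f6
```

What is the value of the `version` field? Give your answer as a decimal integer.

11442

`version` follows `width` (4 B), `duration_ms` (8 B), so it starts at offset 4 + 8 = 12 and occupies 2 bytes.
Bytes at offsets 12..13: 2C B2.
Big-endian: lowest address holds the most-significant byte.
The bytes are already most-significant first: 0x2CB2.
0x2CB2 = 11442.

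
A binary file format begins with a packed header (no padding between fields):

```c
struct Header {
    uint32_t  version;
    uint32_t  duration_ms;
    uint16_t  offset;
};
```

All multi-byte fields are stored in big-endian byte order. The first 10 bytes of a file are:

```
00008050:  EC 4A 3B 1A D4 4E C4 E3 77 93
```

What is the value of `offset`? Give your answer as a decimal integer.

30611

`offset` follows `version` (4 B), `duration_ms` (4 B), so it starts at offset 4 + 4 = 8 and occupies 2 bytes.
Bytes at offsets 8..9: 77 93.
Big-endian stores the most-significant byte at the lowest address.
The bytes are already most-significant first: 0x7793.
0x7793 = 30611.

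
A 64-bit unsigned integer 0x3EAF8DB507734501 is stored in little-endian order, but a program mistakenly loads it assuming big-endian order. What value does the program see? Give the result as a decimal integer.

91605844378890046

Stored little-endian, the bytes at ascending addresses are 01 45 73 07 B5 8D AF 3E.
Read back as big-endian, the last byte is least significant, giving 0x01457307B58DAF3E.
0x01457307B58DAF3E = 91605844378890046.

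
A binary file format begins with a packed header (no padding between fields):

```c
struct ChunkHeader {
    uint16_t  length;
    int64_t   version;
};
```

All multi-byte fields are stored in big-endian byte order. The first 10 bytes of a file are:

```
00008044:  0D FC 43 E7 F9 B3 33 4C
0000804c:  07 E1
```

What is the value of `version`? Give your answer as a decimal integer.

4893154068216416225

`version` follows `length` (2 bytes), so it starts at byte offset 2 and occupies 8 bytes.
Bytes at offsets 2..9: 43 E7 F9 B3 33 4C 07 E1.
Big-endian: lowest address holds the most-significant byte.
The bytes are already most-significant first: 0x43E7F9B3334C07E1.
0x43E7F9B3334C07E1 = 4893154068216416225.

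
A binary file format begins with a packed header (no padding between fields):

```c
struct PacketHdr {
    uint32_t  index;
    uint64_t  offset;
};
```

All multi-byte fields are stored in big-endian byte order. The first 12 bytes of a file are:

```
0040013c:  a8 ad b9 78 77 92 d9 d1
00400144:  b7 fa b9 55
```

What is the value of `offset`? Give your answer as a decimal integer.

`offset` follows `index` (4 bytes), so it starts at byte offset 4 and occupies 8 bytes.
Bytes at offsets 4..11: 77 92 D9 D1 B7 FA B9 55.
Big-endian stores the most-significant byte at the lowest address.
The bytes are already most-significant first: 0x7792D9D1B7FAB955.
0x7792D9D1B7FAB955 = 8616188531871234389.

8616188531871234389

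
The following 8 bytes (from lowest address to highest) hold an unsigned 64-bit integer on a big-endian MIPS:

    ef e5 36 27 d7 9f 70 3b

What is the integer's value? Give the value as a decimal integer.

Big-endian stores the most-significant byte at the lowest address.
The bytes are already most-significant first: 0xEFE53627D79F703B.
0xEFE53627D79F703B = 17286282289480691771.

17286282289480691771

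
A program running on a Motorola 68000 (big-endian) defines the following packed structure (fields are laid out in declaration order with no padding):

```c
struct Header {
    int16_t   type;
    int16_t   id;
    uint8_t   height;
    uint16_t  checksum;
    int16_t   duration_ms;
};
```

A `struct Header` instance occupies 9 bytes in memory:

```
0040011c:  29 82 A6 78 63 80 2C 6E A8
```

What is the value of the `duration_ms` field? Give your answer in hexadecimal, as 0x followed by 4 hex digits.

`duration_ms` follows `type` (2 B), `id` (2 B), `height` (1 B), `checksum` (2 B), so it starts at offset 2 + 2 + 1 + 2 = 7 and occupies 2 bytes.
Bytes at offsets 7..8: 6E A8.
Big-endian: lowest address holds the most-significant byte.
The bytes are already most-significant first: 0x6EA8.

0x6EA8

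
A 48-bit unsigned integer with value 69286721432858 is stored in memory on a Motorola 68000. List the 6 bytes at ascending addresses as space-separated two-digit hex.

3F 04 12 6B 2D 1A

69286721432858 in hexadecimal, padded to 48 bits, is 0x3F04126B2D1A.
Split into bytes (most-significant first): 3F 04 12 6B 2D 1A.
Big-endian: lowest address holds the most-significant byte.
So the memory order matches the most-significant-first order: 3F 04 12 6B 2D 1A.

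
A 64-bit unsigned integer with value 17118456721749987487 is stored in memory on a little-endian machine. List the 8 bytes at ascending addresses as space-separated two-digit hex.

9F 50 CE E2 B0 F9 90 ED

17118456721749987487 in hexadecimal, padded to 64 bits, is 0xED90F9B0E2CE509F.
Split into bytes (most-significant first): ED 90 F9 B0 E2 CE 50 9F.
In little-endian order the low byte comes first in memory.
So at ascending addresses the bytes are 9F 50 CE E2 B0 F9 90 ED.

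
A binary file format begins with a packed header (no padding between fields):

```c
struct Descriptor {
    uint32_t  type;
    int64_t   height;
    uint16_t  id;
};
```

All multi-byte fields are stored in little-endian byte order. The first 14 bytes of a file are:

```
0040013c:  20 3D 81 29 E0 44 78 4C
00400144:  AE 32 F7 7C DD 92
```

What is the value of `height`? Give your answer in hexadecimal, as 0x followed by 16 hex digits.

`height` follows `type` (4 bytes), so it starts at byte offset 4 and occupies 8 bytes.
Bytes at offsets 4..11: E0 44 78 4C AE 32 F7 7C.
In little-endian order the low byte comes first in memory.
Reassemble most-significant byte first: 7C F7 32 AE 4C 78 44 E0 → 0x7CF732AE4C7844E0.

0x7CF732AE4C7844E0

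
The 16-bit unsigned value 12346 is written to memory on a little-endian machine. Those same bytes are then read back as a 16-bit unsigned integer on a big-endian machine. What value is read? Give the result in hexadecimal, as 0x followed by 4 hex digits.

12346 in 16-bit hexadecimal is 0x303A.
Stored little-endian, the bytes at ascending addresses are 3A 30.
Read back as big-endian, the last byte is least significant, giving 0x3A30.

0x3A30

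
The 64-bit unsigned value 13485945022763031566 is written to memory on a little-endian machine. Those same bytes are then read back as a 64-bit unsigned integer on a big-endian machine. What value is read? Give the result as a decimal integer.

13485945022763031566 in 64-bit hexadecimal is 0xBB27B38BEE3CDC0E.
Stored little-endian, the bytes at ascending addresses are 0E DC 3C EE 8B B3 27 BB.
Read back as big-endian, the last byte is least significant, giving 0x0EDC3CEE8BB327BB.
0x0EDC3CEE8BB327BB = 1070797806650992571.

1070797806650992571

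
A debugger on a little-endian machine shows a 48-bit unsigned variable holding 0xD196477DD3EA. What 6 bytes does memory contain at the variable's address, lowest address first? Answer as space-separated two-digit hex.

Split into bytes (most-significant first): D1 96 47 7D D3 EA.
In little-endian order the low byte comes first in memory.
So at ascending addresses the bytes are EA D3 7D 47 96 D1.

EA D3 7D 47 96 D1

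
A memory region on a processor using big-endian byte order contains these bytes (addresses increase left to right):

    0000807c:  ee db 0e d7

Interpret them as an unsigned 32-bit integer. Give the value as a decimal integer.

Big-endian: lowest address holds the most-significant byte.
The bytes are already most-significant first: 0xEEDB0ED7.
0xEEDB0ED7 = 4007333591.

4007333591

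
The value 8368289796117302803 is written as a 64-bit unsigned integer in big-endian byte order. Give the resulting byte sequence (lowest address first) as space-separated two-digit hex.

8368289796117302803 in hexadecimal, padded to 64 bits, is 0x7422233B83190E13.
Split into bytes (most-significant first): 74 22 23 3B 83 19 0E 13.
Big-endian stores the most-significant byte at the lowest address.
So the memory order matches the most-significant-first order: 74 22 23 3B 83 19 0E 13.

74 22 23 3B 83 19 0E 13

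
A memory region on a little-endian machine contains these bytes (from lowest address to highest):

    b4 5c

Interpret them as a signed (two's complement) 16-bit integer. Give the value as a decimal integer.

Little-endian: lowest address holds the least-significant byte.
Reassemble most-significant byte first: 5C B4 → 0x5CB4.
0x5CB4 = 23732.

23732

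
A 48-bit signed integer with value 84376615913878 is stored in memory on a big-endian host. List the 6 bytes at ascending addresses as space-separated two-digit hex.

84376615913878 in hexadecimal, padded to 48 bits, is 0x4CBD76380996.
Split into bytes (most-significant first): 4C BD 76 38 09 96.
Big-endian stores the most-significant byte at the lowest address.
So the memory order matches the most-significant-first order: 4C BD 76 38 09 96.

4C BD 76 38 09 96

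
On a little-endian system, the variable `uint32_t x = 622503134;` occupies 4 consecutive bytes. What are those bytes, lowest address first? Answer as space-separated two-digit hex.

622503134 in hexadecimal, padded to 32 bits, is 0x251AA4DE.
Split into bytes (most-significant first): 25 1A A4 DE.
In little-endian order the low byte comes first in memory.
So at ascending addresses the bytes are DE A4 1A 25.

DE A4 1A 25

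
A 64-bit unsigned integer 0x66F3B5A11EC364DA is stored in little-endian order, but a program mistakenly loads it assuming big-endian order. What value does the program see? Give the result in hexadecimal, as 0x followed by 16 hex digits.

Stored little-endian, the bytes at ascending addresses are DA 64 C3 1E A1 B5 F3 66.
Read back as big-endian, the last byte is least significant, giving 0xDA64C31EA1B5F366.

0xDA64C31EA1B5F366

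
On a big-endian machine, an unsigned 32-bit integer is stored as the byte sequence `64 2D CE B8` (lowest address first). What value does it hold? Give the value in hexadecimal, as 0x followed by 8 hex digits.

Big-endian: lowest address holds the most-significant byte.
The bytes are already most-significant first: 0x642DCEB8.

0x642DCEB8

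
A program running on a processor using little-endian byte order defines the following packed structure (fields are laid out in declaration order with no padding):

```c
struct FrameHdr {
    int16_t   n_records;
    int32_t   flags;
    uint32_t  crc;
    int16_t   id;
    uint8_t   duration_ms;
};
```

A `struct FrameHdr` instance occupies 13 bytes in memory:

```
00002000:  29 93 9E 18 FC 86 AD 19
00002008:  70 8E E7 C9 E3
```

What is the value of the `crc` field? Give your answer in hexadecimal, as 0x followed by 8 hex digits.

0x8E7019AD

`crc` follows `n_records` (2 B), `flags` (4 B), so it starts at offset 2 + 4 = 6 and occupies 4 bytes.
Bytes at offsets 6..9: AD 19 70 8E.
Little-endian: lowest address holds the least-significant byte.
Reassemble most-significant byte first: 8E 70 19 AD → 0x8E7019AD.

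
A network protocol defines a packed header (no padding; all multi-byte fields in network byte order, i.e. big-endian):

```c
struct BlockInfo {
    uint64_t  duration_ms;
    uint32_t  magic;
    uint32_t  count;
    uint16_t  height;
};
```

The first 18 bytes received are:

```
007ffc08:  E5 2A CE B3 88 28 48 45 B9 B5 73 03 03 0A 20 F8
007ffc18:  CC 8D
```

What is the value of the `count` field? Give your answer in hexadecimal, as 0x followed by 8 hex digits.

`count` follows `duration_ms` (8 B), `magic` (4 B), so it starts at offset 8 + 4 = 12 and occupies 4 bytes.
Bytes at offsets 12..15: 03 0A 20 F8.
In big-endian order the high byte comes first in memory.
The bytes are already most-significant first: 0x030A20F8.

0x030A20F8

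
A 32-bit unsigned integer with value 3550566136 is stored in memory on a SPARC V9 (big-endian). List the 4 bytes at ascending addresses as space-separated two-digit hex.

3550566136 in hexadecimal, padded to 32 bits, is 0xD3A156F8.
Split into bytes (most-significant first): D3 A1 56 F8.
Big-endian stores the most-significant byte at the lowest address.
So the memory order matches the most-significant-first order: D3 A1 56 F8.

D3 A1 56 F8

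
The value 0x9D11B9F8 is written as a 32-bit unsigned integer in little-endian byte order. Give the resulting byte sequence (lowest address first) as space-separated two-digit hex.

Split into bytes (most-significant first): 9D 11 B9 F8.
Little-endian stores the least-significant byte at the lowest address.
So at ascending addresses the bytes are F8 B9 11 9D.

F8 B9 11 9D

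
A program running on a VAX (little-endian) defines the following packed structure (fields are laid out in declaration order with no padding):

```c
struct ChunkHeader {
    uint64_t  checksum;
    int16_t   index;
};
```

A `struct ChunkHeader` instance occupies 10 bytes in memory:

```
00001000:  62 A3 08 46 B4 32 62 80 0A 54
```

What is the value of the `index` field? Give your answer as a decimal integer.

21514

`index` follows `checksum` (8 bytes), so it starts at byte offset 8 and occupies 2 bytes.
Bytes at offsets 8..9: 0A 54.
Little-endian stores the least-significant byte at the lowest address.
Reassemble most-significant byte first: 54 0A → 0x540A.
0x540A = 21514.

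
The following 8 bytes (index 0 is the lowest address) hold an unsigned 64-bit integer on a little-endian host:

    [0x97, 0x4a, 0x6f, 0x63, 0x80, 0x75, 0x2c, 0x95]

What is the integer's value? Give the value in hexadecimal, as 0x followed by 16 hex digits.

0x952C7580636F4A97

In little-endian order the low byte comes first in memory.
Reassemble most-significant byte first: 95 2C 75 80 63 6F 4A 97 → 0x952C7580636F4A97.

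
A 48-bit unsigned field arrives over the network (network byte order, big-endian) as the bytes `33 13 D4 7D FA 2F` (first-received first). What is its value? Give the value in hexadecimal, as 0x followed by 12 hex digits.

In big-endian order the high byte comes first in memory.
The bytes are already most-significant first: 0x3313D47DFA2F.

0x3313D47DFA2F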